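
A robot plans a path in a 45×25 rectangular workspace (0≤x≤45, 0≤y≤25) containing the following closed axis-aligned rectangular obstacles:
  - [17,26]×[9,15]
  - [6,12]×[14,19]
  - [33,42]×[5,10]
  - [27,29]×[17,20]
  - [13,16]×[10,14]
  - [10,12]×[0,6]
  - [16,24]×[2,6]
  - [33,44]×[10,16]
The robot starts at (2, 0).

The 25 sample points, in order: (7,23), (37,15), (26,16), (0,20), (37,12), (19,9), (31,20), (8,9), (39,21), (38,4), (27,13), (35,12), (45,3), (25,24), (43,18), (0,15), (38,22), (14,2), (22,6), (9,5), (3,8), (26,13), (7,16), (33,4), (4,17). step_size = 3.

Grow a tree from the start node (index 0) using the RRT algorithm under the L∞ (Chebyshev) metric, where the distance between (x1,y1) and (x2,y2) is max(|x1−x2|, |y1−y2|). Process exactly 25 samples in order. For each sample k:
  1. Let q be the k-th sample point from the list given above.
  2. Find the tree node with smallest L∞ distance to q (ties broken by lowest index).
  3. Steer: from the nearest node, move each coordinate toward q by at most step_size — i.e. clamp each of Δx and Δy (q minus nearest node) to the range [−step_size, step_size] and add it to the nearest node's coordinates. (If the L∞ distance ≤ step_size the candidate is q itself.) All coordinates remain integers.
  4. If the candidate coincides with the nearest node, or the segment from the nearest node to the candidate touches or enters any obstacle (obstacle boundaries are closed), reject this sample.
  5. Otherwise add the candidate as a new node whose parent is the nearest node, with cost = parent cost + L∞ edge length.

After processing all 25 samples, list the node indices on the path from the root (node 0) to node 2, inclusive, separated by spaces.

Path: 0 1 2

1. q=(7,23) nearest=0 d=23 new=(5,3) → add node 1 parent=0 cost=3
2. q=(37,15) nearest=1 d=32 new=(8,6) → add node 2 parent=1 cost=6
3. q=(26,16) nearest=2 d=18 new=(11,9) → add node 3 parent=2 cost=9
4. q=(0,20) nearest=3 d=11 new=(8,12) → add node 4 parent=3 cost=12
5. q=(37,12) nearest=3 d=26 new=(14,12) → blocked by [13,16]×[10,14], reject
6. q=(19,9) nearest=3 d=8 new=(14,9) → add node 5 parent=3 cost=12
7. q=(31,20) nearest=5 d=17 new=(17,12) → blocked by [17,26]×[9,15], reject
8. q=(8,9) nearest=2 d=3 new=(8,9) → add node 6 parent=2 cost=9
9. q=(39,21) nearest=5 d=25 new=(17,12) → blocked by [17,26]×[9,15], reject
10. q=(38,4) nearest=5 d=24 new=(17,6) → blocked by [16,24]×[2,6], reject
11. q=(27,13) nearest=5 d=13 new=(17,12) → blocked by [17,26]×[9,15], reject
12. q=(35,12) nearest=5 d=21 new=(17,12) → blocked by [17,26]×[9,15], reject
13. q=(45,3) nearest=5 d=31 new=(17,6) → blocked by [16,24]×[2,6], reject
14. q=(25,24) nearest=3 d=15 new=(14,12) → blocked by [13,16]×[10,14], reject
15. q=(43,18) nearest=5 d=29 new=(17,12) → blocked by [17,26]×[9,15], reject
16. q=(0,15) nearest=4 d=8 new=(5,15) → blocked by [6,12]×[14,19], reject
17. q=(38,22) nearest=5 d=24 new=(17,12) → blocked by [17,26]×[9,15], reject
18. q=(14,2) nearest=2 d=6 new=(11,3) → blocked by [10,12]×[0,6], reject
19. q=(22,6) nearest=5 d=8 new=(17,6) → blocked by [16,24]×[2,6], reject
20. q=(9,5) nearest=2 d=1 new=(9,5) → add node 7 parent=2 cost=7
21. q=(3,8) nearest=1 d=5 new=(3,6) → add node 8 parent=1 cost=6
22. q=(26,13) nearest=5 d=12 new=(17,12) → blocked by [17,26]×[9,15], reject
23. q=(7,16) nearest=4 d=4 new=(7,15) → blocked by [6,12]×[14,19], reject
24. q=(33,4) nearest=5 d=19 new=(17,6) → blocked by [16,24]×[2,6], reject
25. q=(4,17) nearest=4 d=5 new=(5,15) → blocked by [6,12]×[14,19], reject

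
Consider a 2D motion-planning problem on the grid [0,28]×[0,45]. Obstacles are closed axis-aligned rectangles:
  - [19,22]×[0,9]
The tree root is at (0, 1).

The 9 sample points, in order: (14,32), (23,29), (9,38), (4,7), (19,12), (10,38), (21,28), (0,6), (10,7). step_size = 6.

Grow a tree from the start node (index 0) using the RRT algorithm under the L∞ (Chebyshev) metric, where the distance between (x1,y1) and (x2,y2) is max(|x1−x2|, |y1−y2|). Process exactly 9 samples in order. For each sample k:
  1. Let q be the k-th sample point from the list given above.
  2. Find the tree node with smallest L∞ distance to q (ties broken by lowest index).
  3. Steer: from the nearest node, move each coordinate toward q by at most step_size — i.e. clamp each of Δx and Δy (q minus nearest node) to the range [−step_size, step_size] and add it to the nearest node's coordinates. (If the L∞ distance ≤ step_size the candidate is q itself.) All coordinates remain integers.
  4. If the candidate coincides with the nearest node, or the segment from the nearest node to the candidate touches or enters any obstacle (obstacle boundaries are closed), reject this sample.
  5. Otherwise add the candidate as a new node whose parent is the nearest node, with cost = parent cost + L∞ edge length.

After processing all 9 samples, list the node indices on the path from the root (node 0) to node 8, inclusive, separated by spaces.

1. q=(14,32) nearest=0 d=31 new=(6,7) → add node 1 parent=0 cost=6
2. q=(23,29) nearest=1 d=22 new=(12,13) → add node 2 parent=1 cost=12
3. q=(9,38) nearest=2 d=25 new=(9,19) → add node 3 parent=2 cost=18
4. q=(4,7) nearest=1 d=2 new=(4,7) → add node 4 parent=1 cost=8
5. q=(19,12) nearest=2 d=7 new=(18,12) → add node 5 parent=2 cost=18
6. q=(10,38) nearest=3 d=19 new=(10,25) → add node 6 parent=3 cost=24
7. q=(21,28) nearest=6 d=11 new=(16,28) → add node 7 parent=6 cost=30
8. q=(0,6) nearest=4 d=4 new=(0,6) → add node 8 parent=4 cost=12
9. q=(10,7) nearest=1 d=4 new=(10,7) → add node 9 parent=1 cost=10

Path: 0 1 4 8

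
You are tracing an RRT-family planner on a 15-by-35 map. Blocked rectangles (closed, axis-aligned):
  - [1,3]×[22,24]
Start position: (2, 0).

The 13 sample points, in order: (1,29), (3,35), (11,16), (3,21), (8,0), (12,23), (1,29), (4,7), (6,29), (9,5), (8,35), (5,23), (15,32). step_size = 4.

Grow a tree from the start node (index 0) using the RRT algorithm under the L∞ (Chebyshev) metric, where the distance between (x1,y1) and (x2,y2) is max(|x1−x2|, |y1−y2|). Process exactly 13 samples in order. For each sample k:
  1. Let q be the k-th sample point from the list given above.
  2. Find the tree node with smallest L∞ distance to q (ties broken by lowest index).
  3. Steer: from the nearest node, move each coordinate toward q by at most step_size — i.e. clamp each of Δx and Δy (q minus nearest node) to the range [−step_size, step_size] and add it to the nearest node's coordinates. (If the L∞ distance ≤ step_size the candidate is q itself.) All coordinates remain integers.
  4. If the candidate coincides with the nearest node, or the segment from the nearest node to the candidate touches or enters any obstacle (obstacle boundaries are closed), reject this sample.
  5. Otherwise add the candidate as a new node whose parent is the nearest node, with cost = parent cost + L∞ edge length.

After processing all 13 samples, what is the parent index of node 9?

Parent of node 9: 5

1. q=(1,29) nearest=0 d=29 new=(1,4) → add node 1 parent=0 cost=4
2. q=(3,35) nearest=1 d=31 new=(3,8) → add node 2 parent=1 cost=8
3. q=(11,16) nearest=2 d=8 new=(7,12) → add node 3 parent=2 cost=12
4. q=(3,21) nearest=3 d=9 new=(3,16) → add node 4 parent=3 cost=16
5. q=(8,0) nearest=0 d=6 new=(6,0) → add node 5 parent=0 cost=4
6. q=(12,23) nearest=4 d=9 new=(7,20) → add node 6 parent=4 cost=20
7. q=(1,29) nearest=6 d=9 new=(3,24) → blocked by [1,3]×[22,24], reject
8. q=(4,7) nearest=2 d=1 new=(4,7) → add node 7 parent=2 cost=9
9. q=(6,29) nearest=6 d=9 new=(6,24) → add node 8 parent=6 cost=24
10. q=(9,5) nearest=5 d=5 new=(9,4) → add node 9 parent=5 cost=8
11. q=(8,35) nearest=8 d=11 new=(8,28) → add node 10 parent=8 cost=28
12. q=(5,23) nearest=8 d=1 new=(5,23) → add node 11 parent=8 cost=25
13. q=(15,32) nearest=10 d=7 new=(12,32) → add node 12 parent=10 cost=32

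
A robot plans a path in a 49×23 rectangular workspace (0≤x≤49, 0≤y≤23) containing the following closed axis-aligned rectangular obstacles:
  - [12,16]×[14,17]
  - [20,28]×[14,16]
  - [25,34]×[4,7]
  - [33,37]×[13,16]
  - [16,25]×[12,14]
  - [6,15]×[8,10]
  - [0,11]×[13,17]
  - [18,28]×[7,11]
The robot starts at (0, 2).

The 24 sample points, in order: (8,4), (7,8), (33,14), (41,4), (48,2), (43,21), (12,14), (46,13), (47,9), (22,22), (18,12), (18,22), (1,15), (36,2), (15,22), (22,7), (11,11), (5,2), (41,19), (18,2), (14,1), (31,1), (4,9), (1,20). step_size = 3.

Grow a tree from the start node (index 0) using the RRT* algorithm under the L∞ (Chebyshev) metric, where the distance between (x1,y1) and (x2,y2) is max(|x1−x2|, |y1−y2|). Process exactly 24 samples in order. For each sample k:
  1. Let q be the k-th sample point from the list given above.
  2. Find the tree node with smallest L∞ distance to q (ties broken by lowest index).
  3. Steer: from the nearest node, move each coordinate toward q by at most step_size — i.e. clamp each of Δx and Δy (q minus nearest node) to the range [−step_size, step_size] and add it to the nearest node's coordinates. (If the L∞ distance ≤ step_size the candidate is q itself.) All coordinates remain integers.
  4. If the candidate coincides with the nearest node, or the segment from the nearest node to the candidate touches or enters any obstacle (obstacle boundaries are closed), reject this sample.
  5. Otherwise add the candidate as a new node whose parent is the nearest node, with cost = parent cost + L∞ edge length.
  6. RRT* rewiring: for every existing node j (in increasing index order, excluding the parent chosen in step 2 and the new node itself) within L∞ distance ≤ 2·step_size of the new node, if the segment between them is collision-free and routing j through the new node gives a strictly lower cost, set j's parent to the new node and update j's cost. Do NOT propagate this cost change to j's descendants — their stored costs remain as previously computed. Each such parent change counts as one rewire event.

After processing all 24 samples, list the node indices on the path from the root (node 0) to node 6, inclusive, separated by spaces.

1. q=(8,4) nearest=0 d=8 new=(3,4) → add node 1 parent=0 cost=3
2. q=(7,8) nearest=1 d=4 new=(6,7) → add node 2 parent=1 cost=6
3. q=(33,14) nearest=2 d=27 new=(9,10) → blocked by [6,15]×[8,10], reject
4. q=(41,4) nearest=2 d=35 new=(9,4) → add node 3 parent=2 cost=9
5. q=(48,2) nearest=3 d=39 new=(12,2) → add node 4 parent=3 cost=12
6. q=(43,21) nearest=4 d=31 new=(15,5) → add node 5 parent=4 cost=15
7. q=(12,14) nearest=2 d=7 new=(9,10) → blocked by [6,15]×[8,10], reject
8. q=(46,13) nearest=5 d=31 new=(18,8) → blocked by [18,28]×[7,11], reject
9. q=(47,9) nearest=5 d=32 new=(18,8) → blocked by [18,28]×[7,11], reject
10. q=(22,22) nearest=2 d=16 new=(9,10) → blocked by [6,15]×[8,10], reject
11. q=(18,12) nearest=5 d=7 new=(18,8) → blocked by [18,28]×[7,11], reject
12. q=(18,22) nearest=2 d=15 new=(9,10) → blocked by [6,15]×[8,10], reject
13. q=(1,15) nearest=2 d=8 new=(3,10) → add node 6 parent=2 cost=9
14. q=(36,2) nearest=5 d=21 new=(18,2) → add node 7 parent=5 cost=18
15. q=(15,22) nearest=6 d=12 new=(6,13) → blocked by [0,11]×[13,17], reject
16. q=(22,7) nearest=7 d=5 new=(21,5) → add node 8 parent=7 cost=21
17. q=(11,11) nearest=2 d=5 new=(9,10) → blocked by [6,15]×[8,10], reject
18. q=(5,2) nearest=1 d=2 new=(5,2) → add node 9 parent=1 cost=5
19. q=(41,19) nearest=8 d=20 new=(24,8) → blocked by [18,28]×[7,11], reject
20. q=(18,2) nearest=7 d=0 → coincident, reject
21. q=(14,1) nearest=4 d=2 new=(14,1) → add node 10 parent=4 cost=14
22. q=(31,1) nearest=8 d=10 new=(24,2) → add node 11 parent=8 cost=24
23. q=(4,9) nearest=6 d=1 new=(4,9) → add node 12 parent=6 cost=10
24. q=(1,20) nearest=6 d=10 new=(1,13) → blocked by [0,11]×[13,17], reject

Path: 0 1 2 6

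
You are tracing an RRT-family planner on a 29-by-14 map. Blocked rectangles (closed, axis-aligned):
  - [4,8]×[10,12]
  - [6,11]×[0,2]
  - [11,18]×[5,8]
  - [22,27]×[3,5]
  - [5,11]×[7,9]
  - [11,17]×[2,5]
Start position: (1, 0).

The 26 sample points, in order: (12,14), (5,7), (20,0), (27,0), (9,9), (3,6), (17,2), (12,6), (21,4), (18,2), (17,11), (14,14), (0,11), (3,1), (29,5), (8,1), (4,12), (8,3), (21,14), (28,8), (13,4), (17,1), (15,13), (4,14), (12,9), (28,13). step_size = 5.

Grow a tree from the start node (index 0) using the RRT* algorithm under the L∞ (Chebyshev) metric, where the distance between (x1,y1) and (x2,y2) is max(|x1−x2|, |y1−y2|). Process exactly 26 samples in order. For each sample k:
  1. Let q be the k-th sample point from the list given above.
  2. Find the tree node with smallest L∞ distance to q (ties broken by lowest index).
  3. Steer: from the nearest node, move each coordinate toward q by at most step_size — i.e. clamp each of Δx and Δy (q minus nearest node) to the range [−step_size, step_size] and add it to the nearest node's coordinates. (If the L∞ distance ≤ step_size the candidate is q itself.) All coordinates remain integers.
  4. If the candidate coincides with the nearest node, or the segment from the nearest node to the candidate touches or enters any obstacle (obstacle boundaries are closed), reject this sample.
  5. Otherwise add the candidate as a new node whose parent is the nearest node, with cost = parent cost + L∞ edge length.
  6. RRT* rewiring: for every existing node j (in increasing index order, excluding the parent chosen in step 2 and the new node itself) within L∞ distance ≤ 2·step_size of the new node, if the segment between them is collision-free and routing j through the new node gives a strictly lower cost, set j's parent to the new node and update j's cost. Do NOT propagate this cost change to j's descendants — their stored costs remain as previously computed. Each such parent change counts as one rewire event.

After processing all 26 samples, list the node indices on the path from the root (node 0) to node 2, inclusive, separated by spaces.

Path: 0 4 2

1. q=(12,14) nearest=0 d=14 new=(6,5) → add node 1 parent=0 cost=5
2. q=(5,7) nearest=1 d=2 new=(5,7) → blocked by [5,11]×[7,9], reject
3. q=(20,0) nearest=1 d=14 new=(11,0) → blocked by [6,11]×[0,2], reject
4. q=(27,0) nearest=1 d=21 new=(11,0) → blocked by [6,11]×[0,2], reject
5. q=(9,9) nearest=1 d=4 new=(9,9) → blocked by [5,11]×[7,9], reject
6. q=(3,6) nearest=1 d=3 new=(3,6) → add node 2 parent=1 cost=8
7. q=(17,2) nearest=1 d=11 new=(11,2) → blocked by [6,11]×[0,2], reject
8. q=(12,6) nearest=1 d=6 new=(11,6) → blocked by [11,18]×[5,8], reject
9. q=(21,4) nearest=1 d=15 new=(11,4) → blocked by [11,17]×[2,5], reject
10. q=(18,2) nearest=1 d=12 new=(11,2) → blocked by [6,11]×[0,2], reject
11. q=(17,11) nearest=1 d=11 new=(11,10) → blocked by [5,11]×[7,9], reject
12. q=(14,14) nearest=1 d=9 new=(11,10) → blocked by [5,11]×[7,9], reject
13. q=(0,11) nearest=2 d=5 new=(0,11) → add node 3 parent=2 cost=13
14. q=(3,1) nearest=0 d=2 new=(3,1) → add node 4 parent=0 cost=2; rewire 2→4 (7<8); rewire 3→4 (12<13)
15. q=(29,5) nearest=1 d=23 new=(11,5) → blocked by [11,18]×[5,8], reject
16. q=(8,1) nearest=1 d=4 new=(8,1) → blocked by [6,11]×[0,2], reject
17. q=(4,12) nearest=3 d=4 new=(4,12) → blocked by [4,8]×[10,12], reject
18. q=(8,3) nearest=1 d=2 new=(8,3) → add node 5 parent=1 cost=7
19. q=(21,14) nearest=5 d=13 new=(13,8) → blocked by [11,18]×[5,8], reject
20. q=(28,8) nearest=5 d=20 new=(13,8) → blocked by [11,18]×[5,8], reject
21. q=(13,4) nearest=5 d=5 new=(13,4) → blocked by [11,17]×[2,5], reject
22. q=(17,1) nearest=5 d=9 new=(13,1) → blocked by [6,11]×[0,2], reject
23. q=(15,13) nearest=1 d=9 new=(11,10) → blocked by [5,11]×[7,9], reject
24. q=(4,14) nearest=3 d=4 new=(4,14) → add node 6 parent=3 cost=16
25. q=(12,9) nearest=1 d=6 new=(11,9) → blocked by [5,11]×[7,9], reject
26. q=(28,13) nearest=5 d=20 new=(13,8) → blocked by [11,18]×[5,8], reject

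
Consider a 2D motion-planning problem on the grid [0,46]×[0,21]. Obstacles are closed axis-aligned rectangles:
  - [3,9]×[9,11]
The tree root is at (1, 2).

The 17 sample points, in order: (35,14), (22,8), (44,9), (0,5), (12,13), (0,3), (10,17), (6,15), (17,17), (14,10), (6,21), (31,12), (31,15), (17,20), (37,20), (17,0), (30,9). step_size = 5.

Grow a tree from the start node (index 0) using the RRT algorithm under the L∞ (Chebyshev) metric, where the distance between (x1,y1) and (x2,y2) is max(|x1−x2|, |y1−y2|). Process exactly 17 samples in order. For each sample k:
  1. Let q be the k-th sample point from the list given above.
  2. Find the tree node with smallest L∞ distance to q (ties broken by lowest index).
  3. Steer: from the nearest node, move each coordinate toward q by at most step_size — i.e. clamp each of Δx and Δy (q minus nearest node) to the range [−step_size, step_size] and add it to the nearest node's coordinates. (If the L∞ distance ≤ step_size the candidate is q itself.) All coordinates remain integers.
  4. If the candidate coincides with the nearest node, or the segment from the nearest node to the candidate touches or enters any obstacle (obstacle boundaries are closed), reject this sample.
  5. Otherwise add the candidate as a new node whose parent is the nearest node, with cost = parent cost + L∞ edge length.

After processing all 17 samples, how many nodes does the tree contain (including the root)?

1. q=(35,14) nearest=0 d=34 new=(6,7) → add node 1 parent=0 cost=5
2. q=(22,8) nearest=1 d=16 new=(11,8) → add node 2 parent=1 cost=10
3. q=(44,9) nearest=2 d=33 new=(16,9) → add node 3 parent=2 cost=15
4. q=(0,5) nearest=0 d=3 new=(0,5) → add node 4 parent=0 cost=3
5. q=(12,13) nearest=3 d=4 new=(12,13) → add node 5 parent=3 cost=19
6. q=(0,3) nearest=0 d=1 new=(0,3) → add node 6 parent=0 cost=1
7. q=(10,17) nearest=5 d=4 new=(10,17) → add node 7 parent=5 cost=23
8. q=(6,15) nearest=7 d=4 new=(6,15) → add node 8 parent=7 cost=27
9. q=(17,17) nearest=5 d=5 new=(17,17) → add node 9 parent=5 cost=24
10. q=(14,10) nearest=3 d=2 new=(14,10) → add node 10 parent=3 cost=17
11. q=(6,21) nearest=7 d=4 new=(6,21) → add node 11 parent=7 cost=27
12. q=(31,12) nearest=9 d=14 new=(22,12) → add node 12 parent=9 cost=29
13. q=(31,15) nearest=12 d=9 new=(27,15) → add node 13 parent=12 cost=34
14. q=(17,20) nearest=9 d=3 new=(17,20) → add node 14 parent=9 cost=27
15. q=(37,20) nearest=13 d=10 new=(32,20) → add node 15 parent=13 cost=39
16. q=(17,0) nearest=2 d=8 new=(16,3) → add node 16 parent=2 cost=15
17. q=(30,9) nearest=13 d=6 new=(30,10) → add node 17 parent=13 cost=39

Node count: 18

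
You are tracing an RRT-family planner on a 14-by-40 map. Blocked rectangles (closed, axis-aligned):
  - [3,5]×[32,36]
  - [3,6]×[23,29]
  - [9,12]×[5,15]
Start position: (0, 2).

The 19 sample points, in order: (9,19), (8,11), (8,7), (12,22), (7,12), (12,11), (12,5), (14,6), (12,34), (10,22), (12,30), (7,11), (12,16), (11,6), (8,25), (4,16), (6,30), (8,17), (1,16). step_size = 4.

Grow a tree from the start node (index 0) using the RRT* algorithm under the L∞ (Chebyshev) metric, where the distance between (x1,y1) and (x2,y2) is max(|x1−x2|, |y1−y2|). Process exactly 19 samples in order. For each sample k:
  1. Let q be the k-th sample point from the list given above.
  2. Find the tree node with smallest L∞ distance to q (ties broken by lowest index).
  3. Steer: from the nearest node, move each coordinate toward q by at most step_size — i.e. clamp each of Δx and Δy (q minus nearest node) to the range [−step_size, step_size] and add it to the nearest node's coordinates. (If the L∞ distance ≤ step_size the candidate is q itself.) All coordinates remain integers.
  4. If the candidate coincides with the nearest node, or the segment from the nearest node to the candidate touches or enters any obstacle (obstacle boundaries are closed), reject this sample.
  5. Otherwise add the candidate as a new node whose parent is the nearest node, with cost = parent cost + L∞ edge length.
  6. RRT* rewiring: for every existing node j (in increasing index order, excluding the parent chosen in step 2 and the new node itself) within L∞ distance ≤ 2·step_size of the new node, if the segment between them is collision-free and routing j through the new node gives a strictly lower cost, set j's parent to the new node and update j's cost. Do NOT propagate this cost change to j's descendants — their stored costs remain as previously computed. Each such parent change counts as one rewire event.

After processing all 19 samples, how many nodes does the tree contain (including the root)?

Node count: 11

1. q=(9,19) nearest=0 d=17 new=(4,6) → add node 1 parent=0 cost=4
2. q=(8,11) nearest=1 d=5 new=(8,10) → add node 2 parent=1 cost=8
3. q=(8,7) nearest=2 d=3 new=(8,7) → add node 3 parent=2 cost=11
4. q=(12,22) nearest=2 d=12 new=(12,14) → blocked by [9,12]×[5,15], reject
5. q=(7,12) nearest=2 d=2 new=(7,12) → add node 4 parent=2 cost=10
6. q=(12,11) nearest=2 d=4 new=(12,11) → blocked by [9,12]×[5,15], reject
7. q=(12,5) nearest=3 d=4 new=(12,5) → blocked by [9,12]×[5,15], reject
8. q=(14,6) nearest=2 d=6 new=(12,6) → blocked by [9,12]×[5,15], reject
9. q=(12,34) nearest=4 d=22 new=(11,16) → blocked by [9,12]×[5,15], reject
10. q=(10,22) nearest=4 d=10 new=(10,16) → blocked by [9,12]×[5,15], reject
11. q=(12,30) nearest=4 d=18 new=(11,16) → blocked by [9,12]×[5,15], reject
12. q=(7,11) nearest=2 d=1 new=(7,11) → add node 5 parent=2 cost=9
13. q=(12,16) nearest=4 d=5 new=(11,16) → blocked by [9,12]×[5,15], reject
14. q=(11,6) nearest=3 d=3 new=(11,6) → blocked by [9,12]×[5,15], reject
15. q=(8,25) nearest=4 d=13 new=(8,16) → add node 6 parent=4 cost=14
16. q=(4,16) nearest=4 d=4 new=(4,16) → add node 7 parent=4 cost=14
17. q=(6,30) nearest=6 d=14 new=(6,20) → add node 8 parent=6 cost=18
18. q=(8,17) nearest=6 d=1 new=(8,17) → add node 9 parent=6 cost=15
19. q=(1,16) nearest=7 d=3 new=(1,16) → add node 10 parent=7 cost=17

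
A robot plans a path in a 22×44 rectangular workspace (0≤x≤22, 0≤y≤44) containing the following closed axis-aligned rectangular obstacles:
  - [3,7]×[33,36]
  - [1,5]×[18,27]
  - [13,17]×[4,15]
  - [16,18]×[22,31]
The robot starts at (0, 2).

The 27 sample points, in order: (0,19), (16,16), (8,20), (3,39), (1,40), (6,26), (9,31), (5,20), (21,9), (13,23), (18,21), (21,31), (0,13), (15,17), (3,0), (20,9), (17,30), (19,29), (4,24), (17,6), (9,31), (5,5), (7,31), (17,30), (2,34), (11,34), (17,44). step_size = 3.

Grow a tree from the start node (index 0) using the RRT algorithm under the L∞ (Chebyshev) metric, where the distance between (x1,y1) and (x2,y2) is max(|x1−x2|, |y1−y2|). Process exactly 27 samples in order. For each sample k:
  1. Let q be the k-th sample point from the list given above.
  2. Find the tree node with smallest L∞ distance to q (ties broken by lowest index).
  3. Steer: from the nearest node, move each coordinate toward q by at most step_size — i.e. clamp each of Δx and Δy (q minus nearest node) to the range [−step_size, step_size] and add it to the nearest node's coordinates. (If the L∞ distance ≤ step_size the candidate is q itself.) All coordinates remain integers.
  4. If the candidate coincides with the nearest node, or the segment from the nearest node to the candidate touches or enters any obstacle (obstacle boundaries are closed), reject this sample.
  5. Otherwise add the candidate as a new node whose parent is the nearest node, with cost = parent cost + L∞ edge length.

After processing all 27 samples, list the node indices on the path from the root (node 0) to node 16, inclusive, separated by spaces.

Path: 0 1 3 4 5 6 7 8 9 14 16

1. q=(0,19) nearest=0 d=17 new=(0,5) → add node 1 parent=0 cost=3
2. q=(16,16) nearest=0 d=16 new=(3,5) → add node 2 parent=0 cost=3
3. q=(8,20) nearest=1 d=15 new=(3,8) → add node 3 parent=1 cost=6
4. q=(3,39) nearest=3 d=31 new=(3,11) → add node 4 parent=3 cost=9
5. q=(1,40) nearest=4 d=29 new=(1,14) → add node 5 parent=4 cost=12
6. q=(6,26) nearest=5 d=12 new=(4,17) → add node 6 parent=5 cost=15
7. q=(9,31) nearest=6 d=14 new=(7,20) → blocked by [1,5]×[18,27], reject
8. q=(5,20) nearest=6 d=3 new=(5,20) → blocked by [1,5]×[18,27], reject
9. q=(21,9) nearest=6 d=17 new=(7,14) → add node 7 parent=6 cost=18
10. q=(13,23) nearest=6 d=9 new=(7,20) → blocked by [1,5]×[18,27], reject
11. q=(18,21) nearest=7 d=11 new=(10,17) → add node 8 parent=7 cost=21
12. q=(21,31) nearest=8 d=14 new=(13,20) → add node 9 parent=8 cost=24
13. q=(0,13) nearest=5 d=1 new=(0,13) → add node 10 parent=5 cost=13
14. q=(15,17) nearest=9 d=3 new=(15,17) → add node 11 parent=9 cost=27
15. q=(3,0) nearest=0 d=3 new=(3,0) → add node 12 parent=0 cost=3
16. q=(20,9) nearest=11 d=8 new=(18,14) → blocked by [13,17]×[4,15], reject
17. q=(17,30) nearest=9 d=10 new=(16,23) → blocked by [16,18]×[22,31], reject
18. q=(19,29) nearest=9 d=9 new=(16,23) → blocked by [16,18]×[22,31], reject
19. q=(4,24) nearest=6 d=7 new=(4,20) → blocked by [1,5]×[18,27], reject
20. q=(17,6) nearest=7 d=10 new=(10,11) → add node 13 parent=7 cost=21
21. q=(9,31) nearest=9 d=11 new=(10,23) → add node 14 parent=9 cost=27
22. q=(5,5) nearest=2 d=2 new=(5,5) → add node 15 parent=2 cost=5
23. q=(7,31) nearest=14 d=8 new=(7,26) → add node 16 parent=14 cost=30
24. q=(17,30) nearest=14 d=7 new=(13,26) → add node 17 parent=14 cost=30
25. q=(2,34) nearest=16 d=8 new=(4,29) → add node 18 parent=16 cost=33
26. q=(11,34) nearest=18 d=7 new=(7,32) → add node 19 parent=18 cost=36
27. q=(17,44) nearest=19 d=12 new=(10,35) → add node 20 parent=19 cost=39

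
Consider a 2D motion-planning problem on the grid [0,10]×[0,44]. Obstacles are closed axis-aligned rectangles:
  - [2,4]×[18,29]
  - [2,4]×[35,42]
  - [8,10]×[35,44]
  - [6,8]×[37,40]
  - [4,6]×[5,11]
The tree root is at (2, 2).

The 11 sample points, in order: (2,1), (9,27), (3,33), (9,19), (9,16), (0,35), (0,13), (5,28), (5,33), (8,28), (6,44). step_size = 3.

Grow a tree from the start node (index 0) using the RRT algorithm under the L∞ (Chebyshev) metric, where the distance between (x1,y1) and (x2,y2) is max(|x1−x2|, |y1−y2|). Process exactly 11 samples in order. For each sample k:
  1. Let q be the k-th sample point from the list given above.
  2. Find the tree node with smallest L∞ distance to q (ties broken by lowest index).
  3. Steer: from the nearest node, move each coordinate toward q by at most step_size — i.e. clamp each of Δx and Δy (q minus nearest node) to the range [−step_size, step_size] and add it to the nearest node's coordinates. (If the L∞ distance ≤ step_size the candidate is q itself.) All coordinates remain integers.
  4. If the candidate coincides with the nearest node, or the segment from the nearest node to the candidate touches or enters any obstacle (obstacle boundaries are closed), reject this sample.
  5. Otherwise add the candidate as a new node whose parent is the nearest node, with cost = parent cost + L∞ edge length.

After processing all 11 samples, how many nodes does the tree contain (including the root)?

1. q=(2,1) nearest=0 d=1 new=(2,1) → add node 1 parent=0 cost=1
2. q=(9,27) nearest=0 d=25 new=(5,5) → blocked by [4,6]×[5,11], reject
3. q=(3,33) nearest=0 d=31 new=(3,5) → add node 2 parent=0 cost=3
4. q=(9,19) nearest=2 d=14 new=(6,8) → blocked by [4,6]×[5,11], reject
5. q=(9,16) nearest=2 d=11 new=(6,8) → blocked by [4,6]×[5,11], reject
6. q=(0,35) nearest=2 d=30 new=(0,8) → add node 3 parent=2 cost=6
7. q=(0,13) nearest=3 d=5 new=(0,11) → add node 4 parent=3 cost=9
8. q=(5,28) nearest=4 d=17 new=(3,14) → add node 5 parent=4 cost=12
9. q=(5,33) nearest=5 d=19 new=(5,17) → add node 6 parent=5 cost=15
10. q=(8,28) nearest=6 d=11 new=(8,20) → add node 7 parent=6 cost=18
11. q=(6,44) nearest=7 d=24 new=(6,23) → add node 8 parent=7 cost=21

Node count: 9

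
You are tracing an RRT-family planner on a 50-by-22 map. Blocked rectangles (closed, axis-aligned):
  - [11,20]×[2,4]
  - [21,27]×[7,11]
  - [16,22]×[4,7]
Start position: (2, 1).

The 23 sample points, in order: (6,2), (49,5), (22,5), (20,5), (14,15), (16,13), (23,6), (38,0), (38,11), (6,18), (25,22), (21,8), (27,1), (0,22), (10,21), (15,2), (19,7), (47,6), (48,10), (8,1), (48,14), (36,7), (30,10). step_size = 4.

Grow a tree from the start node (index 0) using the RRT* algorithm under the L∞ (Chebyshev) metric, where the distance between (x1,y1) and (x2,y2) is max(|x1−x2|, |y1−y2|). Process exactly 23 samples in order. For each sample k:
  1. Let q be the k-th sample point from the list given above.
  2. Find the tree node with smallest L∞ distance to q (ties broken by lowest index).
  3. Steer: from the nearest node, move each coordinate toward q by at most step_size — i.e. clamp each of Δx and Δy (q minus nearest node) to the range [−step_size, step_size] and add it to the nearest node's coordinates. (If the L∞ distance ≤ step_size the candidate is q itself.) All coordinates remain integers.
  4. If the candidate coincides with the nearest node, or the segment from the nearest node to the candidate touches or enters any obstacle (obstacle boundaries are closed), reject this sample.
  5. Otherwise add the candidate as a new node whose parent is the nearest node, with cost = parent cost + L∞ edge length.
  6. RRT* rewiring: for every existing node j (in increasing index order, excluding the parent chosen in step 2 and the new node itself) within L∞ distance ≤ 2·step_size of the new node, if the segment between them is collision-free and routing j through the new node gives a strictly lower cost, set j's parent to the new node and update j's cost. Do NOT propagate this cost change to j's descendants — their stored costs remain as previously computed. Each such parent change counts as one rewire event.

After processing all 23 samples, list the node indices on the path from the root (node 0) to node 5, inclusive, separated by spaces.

1. q=(6,2) nearest=0 d=4 new=(6,2) → add node 1 parent=0 cost=4
2. q=(49,5) nearest=1 d=43 new=(10,5) → add node 2 parent=1 cost=8
3. q=(22,5) nearest=2 d=12 new=(14,5) → add node 3 parent=2 cost=12
4. q=(20,5) nearest=3 d=6 new=(18,5) → blocked by [16,22]×[4,7], reject
5. q=(14,15) nearest=2 d=10 new=(14,9) → add node 4 parent=2 cost=12
6. q=(16,13) nearest=4 d=4 new=(16,13) → add node 5 parent=4 cost=16
7. q=(23,6) nearest=5 d=7 new=(20,9) → add node 6 parent=5 cost=20
8. q=(38,0) nearest=6 d=18 new=(24,5) → blocked by [21,27]×[7,11], reject
9. q=(38,11) nearest=6 d=18 new=(24,11) → blocked by [21,27]×[7,11], reject
10. q=(6,18) nearest=4 d=9 new=(10,13) → add node 7 parent=4 cost=16
11. q=(25,22) nearest=5 d=9 new=(20,17) → add node 8 parent=5 cost=20
12. q=(21,8) nearest=6 d=1 new=(21,8) → blocked by [21,27]×[7,11], reject
13. q=(27,1) nearest=6 d=8 new=(24,5) → blocked by [21,27]×[7,11], reject
14. q=(0,22) nearest=7 d=10 new=(6,17) → add node 9 parent=7 cost=20
15. q=(10,21) nearest=9 d=4 new=(10,21) → add node 10 parent=9 cost=24
16. q=(15,2) nearest=3 d=3 new=(15,2) → blocked by [11,20]×[2,4], reject
17. q=(19,7) nearest=6 d=2 new=(19,7) → blocked by [16,22]×[4,7], reject
18. q=(47,6) nearest=6 d=27 new=(24,6) → blocked by [21,27]×[7,11], reject
19. q=(48,10) nearest=6 d=28 new=(24,10) → blocked by [21,27]×[7,11], reject
20. q=(8,1) nearest=1 d=2 new=(8,1) → add node 11 parent=1 cost=6
21. q=(48,14) nearest=6 d=28 new=(24,13) → blocked by [21,27]×[7,11], reject
22. q=(36,7) nearest=6 d=16 new=(24,7) → blocked by [21,27]×[7,11], reject
23. q=(30,10) nearest=6 d=10 new=(24,10) → blocked by [21,27]×[7,11], reject

Path: 0 1 2 4 5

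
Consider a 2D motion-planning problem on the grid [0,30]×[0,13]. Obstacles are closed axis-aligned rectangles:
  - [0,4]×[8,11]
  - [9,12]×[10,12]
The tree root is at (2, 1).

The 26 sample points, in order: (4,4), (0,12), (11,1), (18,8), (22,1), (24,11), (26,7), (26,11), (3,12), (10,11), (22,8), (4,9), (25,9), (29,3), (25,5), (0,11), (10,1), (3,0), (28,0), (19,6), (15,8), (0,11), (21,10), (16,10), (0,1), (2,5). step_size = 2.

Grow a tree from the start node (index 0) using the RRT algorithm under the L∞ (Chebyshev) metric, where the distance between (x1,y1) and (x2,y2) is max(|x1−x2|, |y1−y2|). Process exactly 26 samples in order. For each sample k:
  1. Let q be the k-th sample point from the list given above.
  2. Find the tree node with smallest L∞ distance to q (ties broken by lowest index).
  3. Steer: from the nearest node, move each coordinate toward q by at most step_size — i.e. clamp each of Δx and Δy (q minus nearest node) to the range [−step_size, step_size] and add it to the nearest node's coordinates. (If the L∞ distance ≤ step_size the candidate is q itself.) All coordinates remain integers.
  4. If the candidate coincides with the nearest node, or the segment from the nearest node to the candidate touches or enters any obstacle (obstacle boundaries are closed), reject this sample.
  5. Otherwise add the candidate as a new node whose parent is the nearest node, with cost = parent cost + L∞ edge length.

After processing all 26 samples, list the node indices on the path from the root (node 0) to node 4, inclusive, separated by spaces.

1. q=(4,4) nearest=0 d=3 new=(4,3) → add node 1 parent=0 cost=2
2. q=(0,12) nearest=1 d=9 new=(2,5) → add node 2 parent=1 cost=4
3. q=(11,1) nearest=1 d=7 new=(6,1) → add node 3 parent=1 cost=4
4. q=(18,8) nearest=3 d=12 new=(8,3) → add node 4 parent=3 cost=6
5. q=(22,1) nearest=4 d=14 new=(10,1) → add node 5 parent=4 cost=8
6. q=(24,11) nearest=5 d=14 new=(12,3) → add node 6 parent=5 cost=10
7. q=(26,7) nearest=6 d=14 new=(14,5) → add node 7 parent=6 cost=12
8. q=(26,11) nearest=7 d=12 new=(16,7) → add node 8 parent=7 cost=14
9. q=(3,12) nearest=2 d=7 new=(3,7) → add node 9 parent=2 cost=6
10. q=(10,11) nearest=7 d=6 new=(12,7) → add node 10 parent=7 cost=14
11. q=(22,8) nearest=8 d=6 new=(18,8) → add node 11 parent=8 cost=16
12. q=(4,9) nearest=9 d=2 new=(4,9) → blocked by [0,4]×[8,11], reject
13. q=(25,9) nearest=11 d=7 new=(20,9) → add node 12 parent=11 cost=18
14. q=(29,3) nearest=12 d=9 new=(22,7) → add node 13 parent=12 cost=20
15. q=(25,5) nearest=13 d=3 new=(24,5) → add node 14 parent=13 cost=22
16. q=(0,11) nearest=9 d=4 new=(1,9) → blocked by [0,4]×[8,11], reject
17. q=(10,1) nearest=5 d=0 → coincident, reject
18. q=(3,0) nearest=0 d=1 new=(3,0) → add node 15 parent=0 cost=1
19. q=(28,0) nearest=14 d=5 new=(26,3) → add node 16 parent=14 cost=24
20. q=(19,6) nearest=11 d=2 new=(19,6) → add node 17 parent=11 cost=18
21. q=(15,8) nearest=8 d=1 new=(15,8) → add node 18 parent=8 cost=15
22. q=(0,11) nearest=9 d=4 new=(1,9) → blocked by [0,4]×[8,11], reject
23. q=(21,10) nearest=12 d=1 new=(21,10) → add node 19 parent=12 cost=19
24. q=(16,10) nearest=11 d=2 new=(16,10) → add node 20 parent=11 cost=18
25. q=(0,1) nearest=0 d=2 new=(0,1) → add node 21 parent=0 cost=2
26. q=(2,5) nearest=2 d=0 → coincident, reject

Path: 0 1 3 4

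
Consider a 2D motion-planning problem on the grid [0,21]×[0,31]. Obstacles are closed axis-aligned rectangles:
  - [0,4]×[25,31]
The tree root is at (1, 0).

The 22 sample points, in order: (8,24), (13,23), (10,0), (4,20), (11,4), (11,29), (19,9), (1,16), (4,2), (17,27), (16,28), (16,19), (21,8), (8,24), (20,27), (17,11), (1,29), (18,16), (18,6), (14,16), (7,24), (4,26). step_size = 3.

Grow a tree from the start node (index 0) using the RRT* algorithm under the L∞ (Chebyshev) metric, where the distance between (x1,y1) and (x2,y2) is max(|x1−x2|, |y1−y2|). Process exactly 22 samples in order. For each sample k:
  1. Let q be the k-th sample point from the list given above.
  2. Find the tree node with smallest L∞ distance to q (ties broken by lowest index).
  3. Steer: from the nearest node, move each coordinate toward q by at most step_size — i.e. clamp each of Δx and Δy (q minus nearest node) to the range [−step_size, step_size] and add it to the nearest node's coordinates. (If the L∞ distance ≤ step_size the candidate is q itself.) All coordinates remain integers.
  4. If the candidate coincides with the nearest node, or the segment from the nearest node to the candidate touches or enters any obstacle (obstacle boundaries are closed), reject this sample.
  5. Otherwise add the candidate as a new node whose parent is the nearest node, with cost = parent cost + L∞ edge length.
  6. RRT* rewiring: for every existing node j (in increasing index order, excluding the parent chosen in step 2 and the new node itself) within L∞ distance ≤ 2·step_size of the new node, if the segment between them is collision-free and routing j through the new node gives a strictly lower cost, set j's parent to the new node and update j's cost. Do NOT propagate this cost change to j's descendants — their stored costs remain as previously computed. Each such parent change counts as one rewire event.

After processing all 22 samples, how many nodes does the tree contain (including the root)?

Node count: 22

1. q=(8,24) nearest=0 d=24 new=(4,3) → add node 1 parent=0 cost=3
2. q=(13,23) nearest=1 d=20 new=(7,6) → add node 2 parent=1 cost=6
3. q=(10,0) nearest=1 d=6 new=(7,0) → add node 3 parent=1 cost=6
4. q=(4,20) nearest=2 d=14 new=(4,9) → add node 4 parent=2 cost=9
5. q=(11,4) nearest=2 d=4 new=(10,4) → add node 5 parent=2 cost=9
6. q=(11,29) nearest=4 d=20 new=(7,12) → add node 6 parent=4 cost=12
7. q=(19,9) nearest=5 d=9 new=(13,7) → add node 7 parent=5 cost=12
8. q=(1,16) nearest=6 d=6 new=(4,15) → add node 8 parent=6 cost=15
9. q=(4,2) nearest=1 d=1 new=(4,2) → add node 9 parent=1 cost=4
10. q=(17,27) nearest=8 d=13 new=(7,18) → add node 10 parent=8 cost=18
11. q=(16,28) nearest=10 d=10 new=(10,21) → add node 11 parent=10 cost=21
12. q=(16,19) nearest=11 d=6 new=(13,19) → add node 12 parent=11 cost=24
13. q=(21,8) nearest=7 d=8 new=(16,8) → add node 13 parent=7 cost=15
14. q=(8,24) nearest=11 d=3 new=(8,24) → add node 14 parent=11 cost=24
15. q=(20,27) nearest=12 d=8 new=(16,22) → add node 15 parent=12 cost=27
16. q=(17,11) nearest=13 d=3 new=(17,11) → add node 16 parent=13 cost=18
17. q=(1,29) nearest=14 d=7 new=(5,27) → add node 17 parent=14 cost=27
18. q=(18,16) nearest=12 d=5 new=(16,16) → add node 18 parent=12 cost=27
19. q=(18,6) nearest=13 d=2 new=(18,6) → add node 19 parent=13 cost=17
20. q=(14,16) nearest=18 d=2 new=(14,16) → add node 20 parent=18 cost=29
21. q=(7,24) nearest=14 d=1 new=(7,24) → add node 21 parent=14 cost=25
22. q=(4,26) nearest=17 d=1 new=(4,26) → blocked by [0,4]×[25,31], reject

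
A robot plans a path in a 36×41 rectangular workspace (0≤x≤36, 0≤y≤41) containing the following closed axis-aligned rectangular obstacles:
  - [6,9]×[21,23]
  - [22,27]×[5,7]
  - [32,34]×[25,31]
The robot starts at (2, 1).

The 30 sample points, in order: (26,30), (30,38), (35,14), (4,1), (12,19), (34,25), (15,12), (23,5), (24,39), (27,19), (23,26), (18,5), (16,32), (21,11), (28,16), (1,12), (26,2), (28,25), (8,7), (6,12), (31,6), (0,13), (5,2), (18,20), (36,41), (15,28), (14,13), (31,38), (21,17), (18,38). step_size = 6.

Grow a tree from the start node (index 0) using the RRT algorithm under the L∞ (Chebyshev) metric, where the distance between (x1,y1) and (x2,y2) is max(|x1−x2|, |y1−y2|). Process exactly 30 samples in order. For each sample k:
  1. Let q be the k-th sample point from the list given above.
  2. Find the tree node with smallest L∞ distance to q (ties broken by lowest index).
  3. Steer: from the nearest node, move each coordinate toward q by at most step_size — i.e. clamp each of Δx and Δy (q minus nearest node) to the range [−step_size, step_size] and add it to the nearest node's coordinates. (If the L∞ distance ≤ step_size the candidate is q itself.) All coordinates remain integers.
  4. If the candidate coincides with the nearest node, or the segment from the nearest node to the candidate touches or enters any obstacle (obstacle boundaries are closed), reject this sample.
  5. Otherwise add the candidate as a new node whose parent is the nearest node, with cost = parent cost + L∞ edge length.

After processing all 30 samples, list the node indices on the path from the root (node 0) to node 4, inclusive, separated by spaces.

1. q=(26,30) nearest=0 d=29 new=(8,7) → add node 1 parent=0 cost=6
2. q=(30,38) nearest=1 d=31 new=(14,13) → add node 2 parent=1 cost=12
3. q=(35,14) nearest=2 d=21 new=(20,14) → add node 3 parent=2 cost=18
4. q=(4,1) nearest=0 d=2 new=(4,1) → add node 4 parent=0 cost=2
5. q=(12,19) nearest=2 d=6 new=(12,19) → add node 5 parent=2 cost=18
6. q=(34,25) nearest=3 d=14 new=(26,20) → add node 6 parent=3 cost=24
7. q=(15,12) nearest=2 d=1 new=(15,12) → add node 7 parent=2 cost=13
8. q=(23,5) nearest=7 d=8 new=(21,6) → add node 8 parent=7 cost=19
9. q=(24,39) nearest=6 d=19 new=(24,26) → add node 9 parent=6 cost=30
10. q=(27,19) nearest=6 d=1 new=(27,19) → add node 10 parent=6 cost=25
11. q=(23,26) nearest=9 d=1 new=(23,26) → add node 11 parent=9 cost=31
12. q=(18,5) nearest=8 d=3 new=(18,5) → add node 12 parent=8 cost=22
13. q=(16,32) nearest=11 d=7 new=(17,32) → add node 13 parent=11 cost=37
14. q=(21,11) nearest=3 d=3 new=(21,11) → add node 14 parent=3 cost=21
15. q=(28,16) nearest=10 d=3 new=(28,16) → add node 15 parent=10 cost=28
16. q=(1,12) nearest=1 d=7 new=(2,12) → add node 16 parent=1 cost=12
17. q=(26,2) nearest=8 d=5 new=(26,2) → blocked by [22,27]×[5,7], reject
18. q=(28,25) nearest=9 d=4 new=(28,25) → add node 17 parent=9 cost=34
19. q=(8,7) nearest=1 d=0 → coincident, reject
20. q=(6,12) nearest=16 d=4 new=(6,12) → add node 18 parent=16 cost=16
21. q=(31,6) nearest=8 d=10 new=(27,6) → blocked by [22,27]×[5,7], reject
22. q=(0,13) nearest=16 d=2 new=(0,13) → add node 19 parent=16 cost=14
23. q=(5,2) nearest=4 d=1 new=(5,2) → add node 20 parent=4 cost=3
24. q=(18,20) nearest=3 d=6 new=(18,20) → add node 21 parent=3 cost=24
25. q=(36,41) nearest=9 d=15 new=(30,32) → add node 22 parent=9 cost=36
26. q=(15,28) nearest=13 d=4 new=(15,28) → add node 23 parent=13 cost=41
27. q=(14,13) nearest=2 d=0 → coincident, reject
28. q=(31,38) nearest=22 d=6 new=(31,38) → add node 24 parent=22 cost=42
29. q=(21,17) nearest=3 d=3 new=(21,17) → add node 25 parent=3 cost=21
30. q=(18,38) nearest=13 d=6 new=(18,38) → add node 26 parent=13 cost=43

Path: 0 4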